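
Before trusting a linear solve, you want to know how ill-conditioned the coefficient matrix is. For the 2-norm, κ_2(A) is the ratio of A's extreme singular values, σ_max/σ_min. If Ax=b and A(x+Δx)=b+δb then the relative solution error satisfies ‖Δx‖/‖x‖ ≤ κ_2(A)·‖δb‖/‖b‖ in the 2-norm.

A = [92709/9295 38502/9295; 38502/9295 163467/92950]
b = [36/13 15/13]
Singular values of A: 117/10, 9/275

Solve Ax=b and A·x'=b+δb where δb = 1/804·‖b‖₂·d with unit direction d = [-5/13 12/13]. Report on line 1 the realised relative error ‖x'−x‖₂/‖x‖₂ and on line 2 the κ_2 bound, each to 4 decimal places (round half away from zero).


from the listed singular values, σ₁ = 117/10, σ_n = 9/275
condition number: (117/10) ÷ (9/275) = 357.5000
perturbation bound = 357.5000·1/804 = 0.4447
solve Ax = b  →  x = [0.2367 0.0986]
2-norm of b is 3.0000; of x, 0.2564
δb = ε·‖b‖·d = [-0.0014 0.0034]; solving A·Δx = δb gives ‖Δx‖ = 0.1140
dividing the unrounded norms, ‖Δx‖/‖x‖ = 0.4447
realised/bound = 1 exactly: the bound is attained for this b and d

0.4447
0.4447


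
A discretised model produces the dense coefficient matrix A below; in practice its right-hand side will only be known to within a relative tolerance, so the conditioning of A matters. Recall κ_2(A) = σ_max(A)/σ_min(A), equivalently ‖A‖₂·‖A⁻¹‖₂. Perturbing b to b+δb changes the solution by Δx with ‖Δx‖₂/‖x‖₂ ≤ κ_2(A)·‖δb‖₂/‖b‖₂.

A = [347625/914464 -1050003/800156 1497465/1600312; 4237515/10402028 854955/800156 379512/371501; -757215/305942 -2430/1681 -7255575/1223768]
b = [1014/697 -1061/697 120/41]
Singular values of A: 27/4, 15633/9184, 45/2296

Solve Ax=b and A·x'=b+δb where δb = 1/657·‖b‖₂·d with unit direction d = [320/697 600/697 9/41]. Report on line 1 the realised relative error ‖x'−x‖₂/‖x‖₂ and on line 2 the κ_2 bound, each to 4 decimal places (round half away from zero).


σ_max = 27/4, σ_min = 45/2296
κ_2(A) = (27/4) / (45/2296) = 344.4000
bound on ‖Δx‖/‖x‖: κ·ε = 344.4000·1/657 = 0.5242
solve Ax = b  →  x = [-0.0676 -1.2439 -0.1622]
‖b‖ = 3.6056, ‖x‖ = 1.2562
Δx = A⁻¹·δb where δb = 1/657·3.6056·d; ‖Δx‖ = 0.2800
relative error = 0.2229
so the bound overstates the realised error by a factor of ≈ 2.3517 (computed from the unrounded values)

0.2229
0.5242


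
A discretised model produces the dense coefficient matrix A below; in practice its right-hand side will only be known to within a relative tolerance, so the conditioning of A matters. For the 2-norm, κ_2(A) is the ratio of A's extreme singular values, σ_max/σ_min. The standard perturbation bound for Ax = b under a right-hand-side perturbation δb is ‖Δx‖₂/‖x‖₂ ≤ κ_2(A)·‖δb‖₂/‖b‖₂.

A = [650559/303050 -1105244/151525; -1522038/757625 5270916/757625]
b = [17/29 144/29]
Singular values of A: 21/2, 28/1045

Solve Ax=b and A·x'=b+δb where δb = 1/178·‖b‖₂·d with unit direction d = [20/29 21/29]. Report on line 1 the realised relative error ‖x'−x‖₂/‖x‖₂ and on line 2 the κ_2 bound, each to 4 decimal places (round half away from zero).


largest singular value 21/2, smallest 28/1045
condition number: (21/2) ÷ (28/1045) = 391.8750
κ_2(A)·‖δb‖/‖b‖ = 2.2015
solve Ax = b  →  x = [143.2343 42.0743]
‖b‖₂ = 5.0000 and ‖x‖₂ = 149.2860
re-solving with b+δb shifts x by Δx of norm 1.0484
realised ‖Δx‖/‖x‖ = 0.0070
tightness: 0.0070 against a bound of 2.2015 (unrounded ratio ≈ 0.0032)

0.0070
2.2015


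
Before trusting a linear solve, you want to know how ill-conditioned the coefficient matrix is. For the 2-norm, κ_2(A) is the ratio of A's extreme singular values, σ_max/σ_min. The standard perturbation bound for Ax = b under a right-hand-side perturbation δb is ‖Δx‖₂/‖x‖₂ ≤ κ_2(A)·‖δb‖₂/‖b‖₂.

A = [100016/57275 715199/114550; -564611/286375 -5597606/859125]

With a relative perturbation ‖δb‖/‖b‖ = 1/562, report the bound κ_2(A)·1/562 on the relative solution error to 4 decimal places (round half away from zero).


AᵀA = [676415681/97515625 6947556826/292546875; 6947556826/292546875 285876853609/3510562500]; tr = 496364509/5616900, det = 4879681/5616900
solving λ² − 496364509/5616900·λ + 4879681/5616900 = 0 gives λ = 2209/25, 2209/224676
so κ_2 = √((2209/25) / (2209/224676)) = 94.8000
perturbation bound = 94.8000·1/562 = 0.1687

0.1687


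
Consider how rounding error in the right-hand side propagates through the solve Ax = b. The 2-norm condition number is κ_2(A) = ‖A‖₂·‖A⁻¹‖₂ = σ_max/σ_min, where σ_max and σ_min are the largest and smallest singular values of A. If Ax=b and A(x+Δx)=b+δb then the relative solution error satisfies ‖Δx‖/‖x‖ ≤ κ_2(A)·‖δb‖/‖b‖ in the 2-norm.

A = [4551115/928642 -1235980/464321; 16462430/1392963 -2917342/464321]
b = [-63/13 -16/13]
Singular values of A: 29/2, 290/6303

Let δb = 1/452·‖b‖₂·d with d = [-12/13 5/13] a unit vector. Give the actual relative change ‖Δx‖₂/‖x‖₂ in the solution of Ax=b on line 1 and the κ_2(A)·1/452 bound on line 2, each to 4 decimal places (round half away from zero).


0.0028
0.6972

largest singular value 29/2, smallest 290/6303
κ_2(A) = (29/2) / (290/6303) = 315.1500
bound on ‖Δx‖/‖x‖: κ·ε = 315.1500·1/452 = 0.6972
solve Ax = b  →  x = [40.7294 76.8073]
‖b‖ = 5.0000, ‖x‖ = 86.9382
δb = ε·‖b‖·d = [-0.0102 0.0043]; solving A·Δx = δb gives ‖Δx‖ = 0.2404
relative error = 0.0028
tightness: 0.0028 against a bound of 0.6972 (unrounded ratio ≈ 0.0040)


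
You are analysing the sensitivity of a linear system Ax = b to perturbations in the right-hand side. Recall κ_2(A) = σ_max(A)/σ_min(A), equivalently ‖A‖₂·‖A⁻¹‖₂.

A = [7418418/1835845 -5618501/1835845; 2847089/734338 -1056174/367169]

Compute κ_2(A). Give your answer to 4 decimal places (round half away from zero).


form AᵀA = [502710578881/16030092100 -94254644673/4007523025; -94254644673/4007523025 70695768661/4007523025] with trace 31419746141/641203684 and determinant 37515625/641203684
solving λ² − 31419746141/641203684·λ + 37515625/641203684 = 0 gives λ = 49, 765625/641203684
κ = σ_max/σ_min = 7/(875/25322) = 202.5760

202.5760


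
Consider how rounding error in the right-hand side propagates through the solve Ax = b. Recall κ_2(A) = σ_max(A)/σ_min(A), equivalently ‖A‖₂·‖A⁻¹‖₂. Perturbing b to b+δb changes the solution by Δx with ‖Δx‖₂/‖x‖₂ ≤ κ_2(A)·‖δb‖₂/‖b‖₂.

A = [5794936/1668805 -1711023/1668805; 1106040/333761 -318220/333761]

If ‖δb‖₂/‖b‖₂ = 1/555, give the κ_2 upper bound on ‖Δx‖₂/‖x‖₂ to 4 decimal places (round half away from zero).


0.5184

M = AᵀA = [76295357056/3311427025 -22252520808/3311427025; -22252520808/3311427025 6491318569/3311427025]. tr(M)=3311467025/132457081, det(M)=1000000/132457081
λ_max, λ_min = (3311467025/132457081 ± √10965284029338350625/17544878307040561)/2 = 25, 40000/132457081
σ_max=√25=5, σ_min=√(40000/132457081)=(200/11509) → κ = 287.7250
κ_2(A)·‖δb‖/‖b‖ = 0.5184


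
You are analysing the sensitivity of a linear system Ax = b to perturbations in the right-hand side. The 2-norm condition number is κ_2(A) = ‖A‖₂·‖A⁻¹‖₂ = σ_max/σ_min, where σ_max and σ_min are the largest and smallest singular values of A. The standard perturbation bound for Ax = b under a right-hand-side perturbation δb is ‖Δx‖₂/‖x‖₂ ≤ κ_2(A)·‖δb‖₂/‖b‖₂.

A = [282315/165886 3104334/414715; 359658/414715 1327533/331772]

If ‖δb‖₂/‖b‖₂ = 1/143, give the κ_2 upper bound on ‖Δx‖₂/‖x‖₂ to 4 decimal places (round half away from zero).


1.6643

form AᵀA = [8684980929/2380464100 3858577803/238046410; 3858577803/238046410 685982110689/9521856400] with trace 85749201/1132880 and determinant 57289761/566440000
char-poly roots: 7569/100 and 7569/5664400
κ = σ_max/σ_min = (87/10)/(87/2380) = 238.0000
κ_2(A)·‖δb‖/‖b‖ = 1.6643


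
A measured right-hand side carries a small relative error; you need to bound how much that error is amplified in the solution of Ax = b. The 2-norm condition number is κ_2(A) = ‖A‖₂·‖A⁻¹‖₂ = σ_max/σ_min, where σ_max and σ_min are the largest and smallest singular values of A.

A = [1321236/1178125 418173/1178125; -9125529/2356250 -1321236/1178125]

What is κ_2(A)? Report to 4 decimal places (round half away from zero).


AᵀA = [144412700481/8883062500 10529590302/2220765625; 10529590302/2220765625 3072853161/2220765625]; tr = 250726581/14212900, det = 194481/14212900
eigenvalues of AᵀA: λ = (tr ± √(tr²−4·det))/2 = 441/25, 441/568516
κ = σ_max/σ_min = (21/5)/(21/754) = 150.8000

150.8000


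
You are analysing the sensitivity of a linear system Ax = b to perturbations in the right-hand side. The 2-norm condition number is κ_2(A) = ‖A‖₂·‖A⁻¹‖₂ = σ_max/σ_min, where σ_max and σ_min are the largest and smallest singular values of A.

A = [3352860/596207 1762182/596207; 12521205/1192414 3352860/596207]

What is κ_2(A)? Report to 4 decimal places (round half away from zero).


form AᵀA = [698087388825/4919900164 93077070030/1229975041; 93077070030/1229975041 49643444916/1229975041] with trace 3102633801/17023876 and determinant 1476225/4255969
char-poly roots: 729/4 and 8100/4255969
κ = σ_max/σ_min = (27/2)/(90/2063) = 309.4500

309.4500


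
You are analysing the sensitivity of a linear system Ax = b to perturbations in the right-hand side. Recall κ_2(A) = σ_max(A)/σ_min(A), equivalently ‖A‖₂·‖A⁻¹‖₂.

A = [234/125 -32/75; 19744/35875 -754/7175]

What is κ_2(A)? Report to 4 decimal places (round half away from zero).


105.0000

AᵀA = [7840036/2059225 -352768/411845; -352768/411845 143140/741321]; tr = 44104/11025, det = 16/11025
solving λ² − 44104/11025·λ + 16/11025 = 0 gives λ = 4, 4/11025
κ_2(A) = √(λ_max/λ_min) = √(4 / (4/11025)) = 105.0000


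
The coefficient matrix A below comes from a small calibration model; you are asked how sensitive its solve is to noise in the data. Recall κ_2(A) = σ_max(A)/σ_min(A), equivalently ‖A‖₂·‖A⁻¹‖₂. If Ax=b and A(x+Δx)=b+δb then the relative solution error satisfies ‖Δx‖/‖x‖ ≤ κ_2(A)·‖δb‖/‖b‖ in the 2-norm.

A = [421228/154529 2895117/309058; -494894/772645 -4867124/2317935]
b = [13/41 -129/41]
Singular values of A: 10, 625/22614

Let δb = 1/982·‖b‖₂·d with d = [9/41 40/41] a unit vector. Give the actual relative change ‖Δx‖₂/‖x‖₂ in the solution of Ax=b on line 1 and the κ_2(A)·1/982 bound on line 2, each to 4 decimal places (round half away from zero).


0.0011
0.3685

σ_max = 10, σ_min = 625/22614
κ = σ_max/σ_min = 10/(625/22614) = 361.8240
bound on ‖Δx‖/‖x‖: κ·ε = 361.8240·1/982 = 0.3685
solve Ax = b  →  x = [104.2333 -30.2972]
‖b‖ = 3.1623, ‖x‖ = 108.5472
re-solving with b+δb shifts x by Δx of norm 0.1165
dividing the unrounded norms, ‖Δx‖/‖x‖ = 0.0011
tightness: 0.0011 against a bound of 0.3685 (unrounded ratio ≈ 0.0029)


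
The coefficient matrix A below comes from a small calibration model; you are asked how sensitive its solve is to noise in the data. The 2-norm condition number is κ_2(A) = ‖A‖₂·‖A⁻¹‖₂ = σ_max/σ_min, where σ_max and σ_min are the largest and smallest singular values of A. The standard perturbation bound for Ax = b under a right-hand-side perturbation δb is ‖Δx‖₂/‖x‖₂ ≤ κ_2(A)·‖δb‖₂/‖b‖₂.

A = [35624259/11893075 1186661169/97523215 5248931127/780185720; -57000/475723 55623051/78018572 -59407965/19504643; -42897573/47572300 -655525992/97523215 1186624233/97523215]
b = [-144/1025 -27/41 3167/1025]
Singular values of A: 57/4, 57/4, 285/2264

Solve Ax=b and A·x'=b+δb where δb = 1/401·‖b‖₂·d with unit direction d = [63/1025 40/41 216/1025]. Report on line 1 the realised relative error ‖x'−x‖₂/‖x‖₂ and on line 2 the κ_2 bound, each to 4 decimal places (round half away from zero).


from the listed singular values, σ₁ = 57/4, σ_n = 285/2264
κ_2(A) = (57/4) / (285/2264) = 113.2000
perturbation bound = 113.2000·1/401 = 0.2823
solve Ax = b  →  x = [-0.0154 -0.1130 0.1904]
‖b‖₂ = 3.1623 and ‖x‖₂ = 0.2219
Δx = A⁻¹·δb where δb = 1/401·3.1623·d; ‖Δx‖ = 0.0626
realised ‖Δx‖/‖x‖ = 0.2823
tightness: 0.2823 against a bound of 0.2823; the bound is attained (ratio 1)

0.2823
0.2823


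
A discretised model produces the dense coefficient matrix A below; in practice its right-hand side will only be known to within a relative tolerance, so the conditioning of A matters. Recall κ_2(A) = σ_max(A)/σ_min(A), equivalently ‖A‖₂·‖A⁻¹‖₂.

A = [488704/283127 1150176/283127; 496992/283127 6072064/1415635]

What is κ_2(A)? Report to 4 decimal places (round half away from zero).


150.2000

AᵀA = [577684480/95316169 6930137088/476580845; 6930137088/476580845 83165971456/2382904225]; tr = 577562624/14100025, det = 1048576/14100025
λ_max, λ_min = (577562624/14100025 ± √333519444850507776/198810705000625)/2 = 1024/25, 1024/564001
κ_2(A) = √(λ_max/λ_min) = √((1024/25) / (1024/564001)) = 150.2000


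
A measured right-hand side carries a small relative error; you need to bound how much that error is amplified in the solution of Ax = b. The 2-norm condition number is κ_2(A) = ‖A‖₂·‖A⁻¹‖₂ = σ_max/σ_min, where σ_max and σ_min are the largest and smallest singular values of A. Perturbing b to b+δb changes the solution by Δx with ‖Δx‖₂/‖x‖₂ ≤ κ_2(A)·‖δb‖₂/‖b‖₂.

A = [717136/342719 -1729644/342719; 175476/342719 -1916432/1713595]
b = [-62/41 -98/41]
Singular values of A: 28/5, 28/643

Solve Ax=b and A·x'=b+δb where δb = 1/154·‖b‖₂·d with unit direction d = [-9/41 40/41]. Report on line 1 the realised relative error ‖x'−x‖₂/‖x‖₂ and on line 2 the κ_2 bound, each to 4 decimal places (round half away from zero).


0.0092
0.8351

largest singular value 28/5, smallest 28/643
κ_2(A) = (28/5) / (28/643) = 128.6000
perturbation bound = 128.6000·1/154 = 0.8351
solve Ax = b  →  x = [-42.5330 -17.3352]
‖b‖₂ = 2.8284 and ‖x‖₂ = 45.9300
with δb = [-0.0040 0.0179], A·Δx = δb → ‖Δx‖ = 0.4218
dividing the unrounded norms, ‖Δx‖/‖x‖ = 0.0092
realised/bound (from unrounded values) ≈ 0.0110


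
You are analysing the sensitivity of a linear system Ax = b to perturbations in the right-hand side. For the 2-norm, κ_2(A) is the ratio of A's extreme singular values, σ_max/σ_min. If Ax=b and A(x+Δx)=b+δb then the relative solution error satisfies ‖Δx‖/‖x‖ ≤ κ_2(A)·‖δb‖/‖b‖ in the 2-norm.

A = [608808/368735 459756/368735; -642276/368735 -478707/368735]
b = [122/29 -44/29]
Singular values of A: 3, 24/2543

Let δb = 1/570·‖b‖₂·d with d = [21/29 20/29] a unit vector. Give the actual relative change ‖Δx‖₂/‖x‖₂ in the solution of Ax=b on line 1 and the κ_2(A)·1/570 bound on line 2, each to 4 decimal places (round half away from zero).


from the listed singular values, σ₁ = 3, σ_n = 24/2543
κ = σ_max/σ_min = 3/(24/2543) = 317.8750
worst-case relative error ≤ 317.8750 × 1/570 = 0.5577
solve Ax = b  →  x = [-126.0833 170.3333]
‖b‖₂ = 4.4721 and ‖x‖₂ = 211.9209
with δb = [0.0057 0.0054], A·Δx = δb → ‖Δx‖ = 0.8313
relative error = 0.0039
so the bound overstates the realised error by a factor of ≈ 142.1608 (computed from the unrounded values)

0.0039
0.5577


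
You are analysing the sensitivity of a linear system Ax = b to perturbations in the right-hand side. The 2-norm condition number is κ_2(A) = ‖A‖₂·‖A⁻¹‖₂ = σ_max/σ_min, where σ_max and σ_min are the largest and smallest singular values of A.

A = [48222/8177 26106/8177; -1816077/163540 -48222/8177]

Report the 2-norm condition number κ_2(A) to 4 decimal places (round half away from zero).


M = AᵀA = [248722363737/1573254800 3316251051/39331370; 3316251051/39331370 176875560/3933137]. tr(M)=18792505161/92544400, det(M)=10556001/23136100
eigenvalues of AᵀA: λ = (tr ± √(tr²−4·det))/2 = 3249/16, 12996/5784025
κ_2(A) = √(λ_max/λ_min) = √((3249/16) / (12996/5784025)) = 300.6250

300.6250


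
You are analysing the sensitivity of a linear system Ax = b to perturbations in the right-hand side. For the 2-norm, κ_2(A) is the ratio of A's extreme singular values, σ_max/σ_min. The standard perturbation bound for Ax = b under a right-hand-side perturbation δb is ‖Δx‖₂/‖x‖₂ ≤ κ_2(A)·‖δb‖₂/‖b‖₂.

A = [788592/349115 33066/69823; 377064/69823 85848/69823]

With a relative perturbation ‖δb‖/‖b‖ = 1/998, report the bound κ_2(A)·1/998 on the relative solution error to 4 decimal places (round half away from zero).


0.1641

form AᵀA = [24711886656/721191025 1111991328/144238205; 1111991328/144238205 50078340/28847641] with trace 15445476/429025 and determinant 20736/429025
char-poly roots: 36 and 576/429025
σ_max=√36=6, σ_min=√(576/429025)=(24/655) → κ = 163.7500
bound on ‖Δx‖/‖x‖: κ·ε = 163.7500·1/998 = 0.1641


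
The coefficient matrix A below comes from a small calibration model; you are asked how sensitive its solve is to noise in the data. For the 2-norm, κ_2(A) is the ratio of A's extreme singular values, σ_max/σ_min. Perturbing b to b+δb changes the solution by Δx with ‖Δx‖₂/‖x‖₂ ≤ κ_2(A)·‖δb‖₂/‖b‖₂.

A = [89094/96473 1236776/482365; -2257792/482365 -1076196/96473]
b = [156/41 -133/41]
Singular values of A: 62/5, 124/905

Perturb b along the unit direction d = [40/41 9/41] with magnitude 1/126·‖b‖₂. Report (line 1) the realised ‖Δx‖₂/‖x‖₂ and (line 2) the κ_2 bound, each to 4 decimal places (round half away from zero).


largest singular value 62/5, smallest 124/905
κ = σ_max/σ_min = (62/5)/(124/905) = 90.5000
perturbation bound = 90.5000·1/126 = 0.7183
solve Ax = b  →  x = [-20.0868 8.7190]
2-norm of b is 5.0000; of x, 21.8975
Δx = A⁻¹·δb where δb = 1/126·5.0000·d; ‖Δx‖ = 0.2896
realised ‖Δx‖/‖x‖ = 0.0132
so the bound overstates the realised error by a factor of ≈ 54.3059 (computed from the unrounded values)

0.0132
0.7183


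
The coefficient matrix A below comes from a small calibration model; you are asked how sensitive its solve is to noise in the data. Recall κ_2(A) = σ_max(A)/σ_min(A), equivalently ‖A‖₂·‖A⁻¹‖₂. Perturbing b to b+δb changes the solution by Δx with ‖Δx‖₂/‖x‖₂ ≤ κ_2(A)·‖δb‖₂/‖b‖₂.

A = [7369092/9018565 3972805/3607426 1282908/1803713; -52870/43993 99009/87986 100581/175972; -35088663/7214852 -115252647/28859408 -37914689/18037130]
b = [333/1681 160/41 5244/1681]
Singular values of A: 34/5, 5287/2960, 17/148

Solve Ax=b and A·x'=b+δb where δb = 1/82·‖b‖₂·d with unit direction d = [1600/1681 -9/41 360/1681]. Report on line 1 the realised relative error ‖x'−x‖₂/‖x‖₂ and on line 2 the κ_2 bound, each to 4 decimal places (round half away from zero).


σ_max = 34/5, σ_min = 17/148
condition number: (34/5) ÷ (17/148) = 59.2000
worst-case relative error ≤ 59.2000 × 1/82 = 0.7220
solve Ax = b  →  x = [-1.8639 1.1624 0.6200]
‖b‖₂ = 5.0000 and ‖x‖₂ = 2.2825
with δb = [0.0580 -0.0134 0.0131], A·Δx = δb → ‖Δx‖ = 0.5308
realised ‖Δx‖/‖x‖ = 0.2326
so the bound overstates the realised error by a factor of ≈ 3.1042 (computed from the unrounded values)

0.2326
0.7220


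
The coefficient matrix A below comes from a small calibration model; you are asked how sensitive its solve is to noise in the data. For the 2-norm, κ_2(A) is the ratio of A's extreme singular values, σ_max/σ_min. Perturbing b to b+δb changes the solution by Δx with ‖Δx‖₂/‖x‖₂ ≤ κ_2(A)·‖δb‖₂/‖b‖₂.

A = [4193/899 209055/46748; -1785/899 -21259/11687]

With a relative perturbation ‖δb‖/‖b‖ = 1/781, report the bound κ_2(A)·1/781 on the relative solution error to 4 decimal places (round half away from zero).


0.1588

form AᵀA = [20767474/808201 79104375/3232804; 79104375/3232804 301391209/12931216] with trace 753473/15376 and determinant 2401/15376
eigenvalues of AᵀA: λ = (tr ± √(tr²−4·det))/2 = 49, 49/15376
κ = σ_max/σ_min = 7/(7/124) = 124.0000
perturbation bound = 124.0000·1/781 = 0.1588


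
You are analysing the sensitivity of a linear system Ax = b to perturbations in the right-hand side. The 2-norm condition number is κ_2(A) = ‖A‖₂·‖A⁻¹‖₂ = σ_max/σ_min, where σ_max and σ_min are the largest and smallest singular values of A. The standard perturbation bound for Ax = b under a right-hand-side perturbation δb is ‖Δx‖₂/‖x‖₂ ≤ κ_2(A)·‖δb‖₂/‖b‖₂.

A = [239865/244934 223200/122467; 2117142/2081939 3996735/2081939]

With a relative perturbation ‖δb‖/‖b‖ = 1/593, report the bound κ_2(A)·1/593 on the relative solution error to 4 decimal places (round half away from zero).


AᵀA = [41090177241/20615790724 19260258570/5153947681; 19260258570/5153947681 36113391225/5153947681]; tr = 642019869/71334916, det = 50625/71334916
λ_max, λ_min = (642019869/71334916 ± √412175066870287161/5088670240727056)/2 = 9, 5625/71334916
κ = σ_max/σ_min = 3/(75/8446) = 337.8400
κ_2(A)·‖δb‖/‖b‖ = 0.5697

0.5697


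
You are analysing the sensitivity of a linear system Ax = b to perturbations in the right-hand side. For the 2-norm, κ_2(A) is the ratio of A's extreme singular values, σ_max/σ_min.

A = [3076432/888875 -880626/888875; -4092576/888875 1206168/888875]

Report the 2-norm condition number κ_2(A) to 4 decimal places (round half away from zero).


form AᵀA = [1048544486656/31603950625 -305820808608/31603950625; -305820808608/31603950625 89213735844/31603950625] with trace 1820413156/50566321 and determinant 921600/50566321
eigenvalues of AᵀA: λ = (tr ± √(tr²−4·det))/2 = 36, 25600/50566321
σ_max=√36=6, σ_min=√(25600/50566321)=(160/7111) → κ = 266.6625

266.6625


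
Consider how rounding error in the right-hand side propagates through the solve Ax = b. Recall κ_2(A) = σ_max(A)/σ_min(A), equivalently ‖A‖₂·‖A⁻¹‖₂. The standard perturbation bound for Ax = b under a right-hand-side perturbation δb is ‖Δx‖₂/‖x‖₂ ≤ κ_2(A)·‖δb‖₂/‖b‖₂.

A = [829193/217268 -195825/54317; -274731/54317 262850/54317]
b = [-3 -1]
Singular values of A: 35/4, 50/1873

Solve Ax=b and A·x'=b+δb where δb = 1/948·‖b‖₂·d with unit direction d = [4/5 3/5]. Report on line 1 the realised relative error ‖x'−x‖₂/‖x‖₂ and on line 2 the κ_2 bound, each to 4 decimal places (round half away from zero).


0.0011
0.3458

largest singular value 35/4, smallest 50/1873
condition number: (35/4) ÷ (50/1873) = 327.7750
bound on ‖Δx‖/‖x‖: κ·ε = 327.7750·1/948 = 0.3458
solve Ax = b  →  x = [-77.5862 -81.2998]
‖b‖ = 3.1623, ‖x‖ = 112.3801
Δx = A⁻¹·δb where δb = 1/948·3.1623·d; ‖Δx‖ = 0.1250
dividing the unrounded norms, ‖Δx‖/‖x‖ = 0.0011
realised/bound (from unrounded values) ≈ 0.0032


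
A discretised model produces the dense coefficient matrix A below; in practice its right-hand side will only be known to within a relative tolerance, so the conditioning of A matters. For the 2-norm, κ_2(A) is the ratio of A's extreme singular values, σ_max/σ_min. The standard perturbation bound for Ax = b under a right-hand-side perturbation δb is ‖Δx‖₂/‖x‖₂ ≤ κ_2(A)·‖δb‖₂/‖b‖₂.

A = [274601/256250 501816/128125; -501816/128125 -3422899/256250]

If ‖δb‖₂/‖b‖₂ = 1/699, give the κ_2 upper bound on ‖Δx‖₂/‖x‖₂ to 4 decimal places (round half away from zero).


form AᵀA = [1732292641/105062500 1484371728/26265625; 1484371728/26265625 20357623609/105062500] with trace 17671933/84050 and determinant 707281/672400
char-poly roots: 841/4 and 841/168100
so κ_2 = √((841/4) / (841/168100)) = 205.0000
κ_2(A)·‖δb‖/‖b‖ = 0.2933

0.2933


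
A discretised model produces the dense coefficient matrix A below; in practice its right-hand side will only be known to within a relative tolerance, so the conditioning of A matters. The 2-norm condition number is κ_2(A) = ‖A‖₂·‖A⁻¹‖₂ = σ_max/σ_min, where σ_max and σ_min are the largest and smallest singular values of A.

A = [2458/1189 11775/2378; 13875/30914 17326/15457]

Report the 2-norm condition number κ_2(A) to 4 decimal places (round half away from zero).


form AᵀA = [2544169/568516 1526400/142129; 1526400/142129 14653609/568516] with trace 50881/1682 and determinant 121/13456
eigenvalues of AᵀA: λ = (tr ± √(tr²−4·det))/2 = 121/4, 1/3364
κ = σ_max/σ_min = (11/2)/(1/58) = 319.0000

319.0000


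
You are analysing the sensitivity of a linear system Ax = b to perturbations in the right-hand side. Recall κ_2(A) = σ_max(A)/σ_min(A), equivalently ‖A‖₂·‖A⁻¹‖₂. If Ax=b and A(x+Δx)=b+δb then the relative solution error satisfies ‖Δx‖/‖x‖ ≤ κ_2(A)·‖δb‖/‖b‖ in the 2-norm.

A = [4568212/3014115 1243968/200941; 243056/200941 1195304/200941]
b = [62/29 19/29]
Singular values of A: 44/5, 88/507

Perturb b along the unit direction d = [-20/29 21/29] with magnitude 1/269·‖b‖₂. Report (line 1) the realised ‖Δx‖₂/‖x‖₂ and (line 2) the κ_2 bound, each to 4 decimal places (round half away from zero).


from the listed singular values, σ₁ = 44/5, σ_n = 88/507
κ = σ_max/σ_min = (44/5)/(88/507) = 50.7000
κ_2(A)·‖δb‖/‖b‖ = 0.1885
solve Ax = b  →  x = [5.6707 -1.0430]
2-norm of b is 2.2361; of x, 5.7658
Δx = A⁻¹·δb where δb = 1/269·2.2361·d; ‖Δx‖ = 0.0479
relative error = 0.0083
realised/bound (from unrounded values) ≈ 0.0441

0.0083
0.1885


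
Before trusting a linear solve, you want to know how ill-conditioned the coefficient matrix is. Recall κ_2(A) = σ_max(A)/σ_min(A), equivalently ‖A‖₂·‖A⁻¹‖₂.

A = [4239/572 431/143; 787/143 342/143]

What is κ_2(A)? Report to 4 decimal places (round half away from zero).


form AᵀA = [27879025/327184 2903625/81796; 2903625/81796 302725/20449] with trace 193625/1936 and determinant 625/484
λ_max, λ_min = (193625/1936 ± √37471280625/3748096)/2 = 100, 25/1936
so κ_2 = √(100 / (25/1936)) = 88.0000

88.0000


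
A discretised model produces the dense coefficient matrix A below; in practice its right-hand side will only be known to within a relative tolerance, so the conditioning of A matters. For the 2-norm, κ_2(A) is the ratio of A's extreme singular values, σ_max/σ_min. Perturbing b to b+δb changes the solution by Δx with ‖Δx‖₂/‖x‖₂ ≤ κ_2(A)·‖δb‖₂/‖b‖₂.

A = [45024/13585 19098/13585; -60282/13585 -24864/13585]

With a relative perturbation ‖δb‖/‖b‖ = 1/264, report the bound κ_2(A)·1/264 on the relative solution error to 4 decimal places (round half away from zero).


form AᵀA = [17418708/567853 7257600/567853; 7257600/567853 3024468/567853] with trace 1572552/43681 and determinant 1296/43681
solving λ² − 1572552/43681·λ + 1296/43681 = 0 gives λ = 36, 36/43681
κ = σ_max/σ_min = 6/(6/209) = 209.0000
perturbation bound = 209.0000·1/264 = 0.7917

0.7917


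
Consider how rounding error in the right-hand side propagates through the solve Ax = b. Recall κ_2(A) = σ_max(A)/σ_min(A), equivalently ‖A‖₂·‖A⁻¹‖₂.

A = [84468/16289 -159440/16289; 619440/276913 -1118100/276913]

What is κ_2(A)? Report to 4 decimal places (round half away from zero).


form AᵀA = [14471452944/453732601 -27128555520/453732601; -27128555520/453732601 50868931600/453732601] with trace 226091296/1570009 and determinant 1440000/1570009
eigenvalues of AᵀA: λ = (tr ± √(tr²−4·det))/2 = 144, 10000/1570009
κ_2(A) = √(λ_max/λ_min) = √(144 / (10000/1570009)) = 150.3600

150.3600


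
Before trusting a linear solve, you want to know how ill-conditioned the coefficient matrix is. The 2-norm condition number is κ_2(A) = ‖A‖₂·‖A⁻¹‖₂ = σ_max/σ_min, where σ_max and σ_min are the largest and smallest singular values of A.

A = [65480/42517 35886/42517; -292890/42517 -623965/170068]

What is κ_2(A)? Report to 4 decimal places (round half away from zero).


390.4000

M = AᵀA = [53582500/1075369 57154185/2150738; 57154185/2150738 243865081/17205904]. tr(M)=3810329/59536, det(M)=100/3721
solving λ² − 3810329/59536·λ + 100/3721 = 0 gives λ = 64, 25/59536
κ = σ_max/σ_min = 8/(5/244) = 390.4000


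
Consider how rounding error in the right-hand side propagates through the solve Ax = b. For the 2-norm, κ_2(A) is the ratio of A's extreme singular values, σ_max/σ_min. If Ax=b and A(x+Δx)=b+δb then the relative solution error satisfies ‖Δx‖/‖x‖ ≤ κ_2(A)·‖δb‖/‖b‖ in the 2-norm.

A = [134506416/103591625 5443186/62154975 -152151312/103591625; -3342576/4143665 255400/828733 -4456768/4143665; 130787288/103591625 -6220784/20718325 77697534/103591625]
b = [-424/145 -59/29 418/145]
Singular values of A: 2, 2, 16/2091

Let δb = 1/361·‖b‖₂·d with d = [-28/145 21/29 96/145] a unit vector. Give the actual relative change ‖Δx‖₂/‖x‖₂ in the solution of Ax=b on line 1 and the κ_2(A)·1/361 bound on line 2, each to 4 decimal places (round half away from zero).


0.0127
0.7240

σ_max = 2, σ_min = 16/2091
κ = σ_max/σ_min = 2/(16/2091) = 261.3750
worst-case relative error ≤ 261.3750 × 1/361 = 0.7240
solve Ax = b  →  x = [17.5832 127.0610 25.1110]
2-norm of b is 4.5826; of x, 130.7066
with δb = [-0.0025 0.0092 0.0084], A·Δx = δb → ‖Δx‖ = 1.6590
relative error = 0.0127
realised/bound (from unrounded values) ≈ 0.0175


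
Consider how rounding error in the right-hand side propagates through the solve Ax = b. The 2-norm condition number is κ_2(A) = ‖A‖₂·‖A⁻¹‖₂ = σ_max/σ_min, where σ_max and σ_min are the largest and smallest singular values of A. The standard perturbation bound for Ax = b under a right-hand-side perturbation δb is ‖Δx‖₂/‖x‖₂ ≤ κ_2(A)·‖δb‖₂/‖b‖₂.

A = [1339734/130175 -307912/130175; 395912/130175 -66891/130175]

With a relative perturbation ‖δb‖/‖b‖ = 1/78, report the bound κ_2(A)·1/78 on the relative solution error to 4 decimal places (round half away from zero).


0.8141

AᵀA = [3122613604/27112849 -702405000/27112849; -702405000/27112849 158854729/27112849]; tr = 1952093/16129, det = 58564/16129
solving λ² − 1952093/16129·λ + 58564/16129 = 0 gives λ = 121, 484/16129
κ = σ_max/σ_min = 11/(22/127) = 63.5000
κ_2(A)·‖δb‖/‖b‖ = 0.8141


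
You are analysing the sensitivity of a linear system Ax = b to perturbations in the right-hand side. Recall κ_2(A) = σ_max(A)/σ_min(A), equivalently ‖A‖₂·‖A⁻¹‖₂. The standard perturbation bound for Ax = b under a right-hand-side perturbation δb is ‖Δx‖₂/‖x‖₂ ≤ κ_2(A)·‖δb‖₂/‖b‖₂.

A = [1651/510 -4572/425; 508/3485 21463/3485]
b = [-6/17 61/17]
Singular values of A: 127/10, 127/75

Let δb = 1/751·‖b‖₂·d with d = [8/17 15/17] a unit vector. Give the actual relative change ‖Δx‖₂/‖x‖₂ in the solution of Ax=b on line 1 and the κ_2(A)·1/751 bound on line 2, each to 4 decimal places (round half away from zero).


0.0016
0.0100

largest singular value 127/10, smallest 127/75
κ = σ_max/σ_min = (127/10)/(127/75) = 7.5000
perturbation bound = 7.5000·1/751 = 0.0100
solve Ax = b  →  x = [1.6939 0.5425]
‖b‖₂ = 3.6056 and ‖x‖₂ = 1.7786
δb = ε·‖b‖·d = [0.0023 0.0042]; solving A·Δx = δb gives ‖Δx‖ = 0.0028
realised ‖Δx‖/‖x‖ = 0.0016
tightness: 0.0016 against a bound of 0.0100 (unrounded ratio ≈ 0.1596)


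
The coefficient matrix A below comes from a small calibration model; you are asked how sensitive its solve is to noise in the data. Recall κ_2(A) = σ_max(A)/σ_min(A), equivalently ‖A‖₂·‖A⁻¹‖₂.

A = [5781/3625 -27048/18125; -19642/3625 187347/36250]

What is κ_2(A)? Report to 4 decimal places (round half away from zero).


390.0000

form AᵀA = [134153/4205 -3194079/105125; -3194079/105125 60840441/2102500] with trace 152101/2500 and determinant 1521/62500
char-poly roots: 1521/25 and 1/2500
so κ_2 = √((1521/25) / (1/2500)) = 390.0000


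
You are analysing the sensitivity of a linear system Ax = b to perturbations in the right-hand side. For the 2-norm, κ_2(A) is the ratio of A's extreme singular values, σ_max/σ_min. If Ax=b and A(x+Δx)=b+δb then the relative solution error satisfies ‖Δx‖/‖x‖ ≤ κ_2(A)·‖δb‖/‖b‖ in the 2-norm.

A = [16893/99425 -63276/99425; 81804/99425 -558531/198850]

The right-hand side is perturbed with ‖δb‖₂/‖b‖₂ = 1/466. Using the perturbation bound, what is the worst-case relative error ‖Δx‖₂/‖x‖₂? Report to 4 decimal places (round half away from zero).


0.4163

AᵀA = [830133/1176125 -2845206/1176125; -2845206/1176125 39021093/4704500]; tr = 338733/37636, det = 81/37636
solving λ² − 338733/37636·λ + 81/37636 = 0 gives λ = 9, 9/37636
κ_2(A) = √(λ_max/λ_min) = √(9 / (9/37636)) = 194.0000
worst-case relative error ≤ 194.0000 × 1/466 = 0.4163


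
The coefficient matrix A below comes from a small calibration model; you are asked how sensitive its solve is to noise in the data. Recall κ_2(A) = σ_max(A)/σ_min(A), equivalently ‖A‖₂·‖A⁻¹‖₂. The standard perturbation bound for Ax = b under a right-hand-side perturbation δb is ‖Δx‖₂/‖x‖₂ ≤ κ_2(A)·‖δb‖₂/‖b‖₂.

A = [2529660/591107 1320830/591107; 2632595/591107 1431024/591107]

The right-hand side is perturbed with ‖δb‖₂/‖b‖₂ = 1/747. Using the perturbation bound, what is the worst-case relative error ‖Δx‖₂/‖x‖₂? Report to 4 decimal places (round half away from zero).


form AᵀA = [15849864625/415466689 8452505880/415466689; 8452505880/415466689 4509419236/415466689] with trace 70447349/1437601 and determinant 240100/1437601
eigenvalues of AᵀA: λ = (tr ± √(tr²−4·det))/2 = 49, 4900/1437601
κ = σ_max/σ_min = 7/(70/1199) = 119.9000
worst-case relative error ≤ 119.9000 × 1/747 = 0.1605

0.1605


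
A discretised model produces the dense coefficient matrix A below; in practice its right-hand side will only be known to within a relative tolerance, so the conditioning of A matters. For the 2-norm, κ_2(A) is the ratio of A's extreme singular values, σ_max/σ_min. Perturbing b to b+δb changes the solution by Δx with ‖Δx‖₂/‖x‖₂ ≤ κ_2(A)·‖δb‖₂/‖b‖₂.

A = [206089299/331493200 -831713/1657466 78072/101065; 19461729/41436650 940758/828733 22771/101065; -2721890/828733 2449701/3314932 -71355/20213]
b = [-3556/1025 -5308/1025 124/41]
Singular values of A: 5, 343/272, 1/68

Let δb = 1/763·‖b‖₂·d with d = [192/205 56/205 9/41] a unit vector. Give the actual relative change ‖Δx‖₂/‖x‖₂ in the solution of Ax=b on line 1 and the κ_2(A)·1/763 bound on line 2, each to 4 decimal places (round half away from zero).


0.0023
0.4456

σ_max = 5, σ_min = 1/68
κ_2(A) = 5 / (1/68) = 340.0000
bound on ‖Δx‖/‖x‖: κ·ε = 340.0000·1/763 = 0.4456
solve Ax = b  →  x = [190.9269 -46.2099 -188.1655]
‖b‖ = 6.9282, ‖x‖ = 272.0197
re-solving with b+δb shifts x by Δx of norm 0.6175
relative error = 0.0023
so the bound overstates the realised error by a factor of ≈ 196.3133 (computed from the unrounded values)


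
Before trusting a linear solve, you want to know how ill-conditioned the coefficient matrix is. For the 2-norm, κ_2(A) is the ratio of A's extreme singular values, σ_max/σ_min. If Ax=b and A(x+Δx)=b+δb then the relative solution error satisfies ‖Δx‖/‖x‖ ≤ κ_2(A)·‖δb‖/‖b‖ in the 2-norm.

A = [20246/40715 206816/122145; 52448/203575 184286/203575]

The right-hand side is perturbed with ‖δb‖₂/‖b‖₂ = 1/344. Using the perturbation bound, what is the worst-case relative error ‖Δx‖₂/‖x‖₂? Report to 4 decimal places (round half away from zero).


form AᵀA = [44976836/143400625 462547456/430201875; 462547456/430201875 4757693476/1290605625] with trace 8259976/2064969 and determinant 400/2064969
λ_max, λ_min = (8259976/2064969 ± √68223899570176/4264096970961)/2 = 4, 100/2064969
κ_2(A) = √(λ_max/λ_min) = √(4 / (100/2064969)) = 287.4000
perturbation bound = 287.4000·1/344 = 0.8355

0.8355


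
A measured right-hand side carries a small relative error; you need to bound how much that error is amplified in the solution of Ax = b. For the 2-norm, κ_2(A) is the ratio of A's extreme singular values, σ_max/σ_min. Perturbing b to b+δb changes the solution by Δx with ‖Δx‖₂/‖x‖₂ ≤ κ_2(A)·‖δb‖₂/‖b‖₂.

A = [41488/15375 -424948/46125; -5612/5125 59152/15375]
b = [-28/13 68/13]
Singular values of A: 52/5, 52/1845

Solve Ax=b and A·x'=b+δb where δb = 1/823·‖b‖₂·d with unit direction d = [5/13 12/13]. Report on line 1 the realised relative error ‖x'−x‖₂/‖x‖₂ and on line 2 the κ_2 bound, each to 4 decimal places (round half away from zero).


0.0017
0.4484

largest singular value 52/5, smallest 52/1845
κ = σ_max/σ_min = (52/5)/(52/1845) = 369.0000
bound on ‖Δx‖/‖x‖: κ·ε = 369.0000·1/823 = 0.4484
solve Ax = b  →  x = [136.1385 40.1077]
‖b‖ = 5.6569, ‖x‖ = 141.9236
with δb = [0.0026 0.0063], A·Δx = δb → ‖Δx‖ = 0.2439
dividing the unrounded norms, ‖Δx‖/‖x‖ = 0.0017
tightness: 0.0017 against a bound of 0.4484 (unrounded ratio ≈ 0.0038)


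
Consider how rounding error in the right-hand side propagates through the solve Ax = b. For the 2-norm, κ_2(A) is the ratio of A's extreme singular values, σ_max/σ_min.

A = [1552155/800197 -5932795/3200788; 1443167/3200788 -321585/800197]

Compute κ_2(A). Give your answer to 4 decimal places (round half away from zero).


M = AᵀA = [24169954369/6094612624 -1438536330/380913289; -1438536330/380913289 21923097625/6094612624]. tr(M)=27403717/3623432, det(M)=366025/115949824
λ_max, λ_min = (27403717/3623432 ± √46924870129929/820578716164)/2 = 121/16, 3025/7246864
σ_max=√(121/16)=(11/4), σ_min=√(3025/7246864)=(55/2692) → κ = 134.6000

134.6000


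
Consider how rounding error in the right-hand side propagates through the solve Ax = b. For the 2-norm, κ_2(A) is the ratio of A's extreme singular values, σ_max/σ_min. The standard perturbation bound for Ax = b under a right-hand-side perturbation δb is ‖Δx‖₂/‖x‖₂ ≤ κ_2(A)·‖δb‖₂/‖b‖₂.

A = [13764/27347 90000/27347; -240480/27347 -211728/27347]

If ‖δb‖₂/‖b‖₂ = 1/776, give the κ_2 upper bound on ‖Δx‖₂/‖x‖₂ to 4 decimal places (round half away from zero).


0.0074

M = AᵀA = [34515216/444889 31026240/444889; 31026240/444889 31486464/444889]. tr(M)=78480/529, det(M)=331776/529
λ_max, λ_min = (78480/529 ± √5457072384/279841)/2 = 144, 2304/529
κ_2(A) = √(λ_max/λ_min) = √(144 / (2304/529)) = 5.7500
perturbation bound = 5.7500·1/776 = 0.0074


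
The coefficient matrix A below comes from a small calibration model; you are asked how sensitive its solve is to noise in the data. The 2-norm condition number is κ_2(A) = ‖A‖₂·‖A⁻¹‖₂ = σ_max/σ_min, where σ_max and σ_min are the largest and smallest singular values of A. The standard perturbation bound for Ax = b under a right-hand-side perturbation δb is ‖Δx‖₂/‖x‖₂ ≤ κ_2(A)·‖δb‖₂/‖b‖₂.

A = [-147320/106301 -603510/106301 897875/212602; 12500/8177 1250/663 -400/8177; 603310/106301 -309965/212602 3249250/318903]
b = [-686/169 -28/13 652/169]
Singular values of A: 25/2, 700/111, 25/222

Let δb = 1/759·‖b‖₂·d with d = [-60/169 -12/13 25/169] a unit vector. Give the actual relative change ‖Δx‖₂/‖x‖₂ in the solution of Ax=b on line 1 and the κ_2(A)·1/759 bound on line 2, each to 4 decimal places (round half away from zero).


from the listed singular values, σ₁ = 25/2, σ_n = 25/222
κ_2(A) = (25/2) / (25/222) = 111.0000
κ_2(A)·‖δb‖/‖b‖ = 0.1462
solve Ax = b  →  x = [-24.6321 19.2670 16.8565]
‖b‖₂ = 6.0000 and ‖x‖₂ = 35.5260
with δb = [-0.0028 -0.0073 0.0012], A·Δx = δb → ‖Δx‖ = 0.0702
dividing the unrounded norms, ‖Δx‖/‖x‖ = 0.0020
realised/bound (from unrounded values) ≈ 0.0135

0.0020
0.1462
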